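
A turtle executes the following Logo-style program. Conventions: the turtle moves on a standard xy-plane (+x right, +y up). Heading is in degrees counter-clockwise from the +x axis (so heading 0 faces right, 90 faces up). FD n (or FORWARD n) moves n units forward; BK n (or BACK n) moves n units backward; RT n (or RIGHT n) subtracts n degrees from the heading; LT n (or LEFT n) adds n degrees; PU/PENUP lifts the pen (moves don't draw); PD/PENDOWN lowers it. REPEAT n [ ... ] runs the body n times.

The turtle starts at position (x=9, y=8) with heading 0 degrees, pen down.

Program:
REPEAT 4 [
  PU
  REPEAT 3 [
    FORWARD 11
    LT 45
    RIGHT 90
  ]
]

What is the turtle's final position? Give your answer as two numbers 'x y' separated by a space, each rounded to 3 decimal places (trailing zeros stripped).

Answer: 20 -18.556

Derivation:
Executing turtle program step by step:
Start: pos=(9,8), heading=0, pen down
REPEAT 4 [
  -- iteration 1/4 --
  PU: pen up
  REPEAT 3 [
    -- iteration 1/3 --
    FD 11: (9,8) -> (20,8) [heading=0, move]
    LT 45: heading 0 -> 45
    RT 90: heading 45 -> 315
    -- iteration 2/3 --
    FD 11: (20,8) -> (27.778,0.222) [heading=315, move]
    LT 45: heading 315 -> 0
    RT 90: heading 0 -> 270
    -- iteration 3/3 --
    FD 11: (27.778,0.222) -> (27.778,-10.778) [heading=270, move]
    LT 45: heading 270 -> 315
    RT 90: heading 315 -> 225
  ]
  -- iteration 2/4 --
  PU: pen up
  REPEAT 3 [
    -- iteration 1/3 --
    FD 11: (27.778,-10.778) -> (20,-18.556) [heading=225, move]
    LT 45: heading 225 -> 270
    RT 90: heading 270 -> 180
    -- iteration 2/3 --
    FD 11: (20,-18.556) -> (9,-18.556) [heading=180, move]
    LT 45: heading 180 -> 225
    RT 90: heading 225 -> 135
    -- iteration 3/3 --
    FD 11: (9,-18.556) -> (1.222,-10.778) [heading=135, move]
    LT 45: heading 135 -> 180
    RT 90: heading 180 -> 90
  ]
  -- iteration 3/4 --
  PU: pen up
  REPEAT 3 [
    -- iteration 1/3 --
    FD 11: (1.222,-10.778) -> (1.222,0.222) [heading=90, move]
    LT 45: heading 90 -> 135
    RT 90: heading 135 -> 45
    -- iteration 2/3 --
    FD 11: (1.222,0.222) -> (9,8) [heading=45, move]
    LT 45: heading 45 -> 90
    RT 90: heading 90 -> 0
    -- iteration 3/3 --
    FD 11: (9,8) -> (20,8) [heading=0, move]
    LT 45: heading 0 -> 45
    RT 90: heading 45 -> 315
  ]
  -- iteration 4/4 --
  PU: pen up
  REPEAT 3 [
    -- iteration 1/3 --
    FD 11: (20,8) -> (27.778,0.222) [heading=315, move]
    LT 45: heading 315 -> 0
    RT 90: heading 0 -> 270
    -- iteration 2/3 --
    FD 11: (27.778,0.222) -> (27.778,-10.778) [heading=270, move]
    LT 45: heading 270 -> 315
    RT 90: heading 315 -> 225
    -- iteration 3/3 --
    FD 11: (27.778,-10.778) -> (20,-18.556) [heading=225, move]
    LT 45: heading 225 -> 270
    RT 90: heading 270 -> 180
  ]
]
Final: pos=(20,-18.556), heading=180, 0 segment(s) drawn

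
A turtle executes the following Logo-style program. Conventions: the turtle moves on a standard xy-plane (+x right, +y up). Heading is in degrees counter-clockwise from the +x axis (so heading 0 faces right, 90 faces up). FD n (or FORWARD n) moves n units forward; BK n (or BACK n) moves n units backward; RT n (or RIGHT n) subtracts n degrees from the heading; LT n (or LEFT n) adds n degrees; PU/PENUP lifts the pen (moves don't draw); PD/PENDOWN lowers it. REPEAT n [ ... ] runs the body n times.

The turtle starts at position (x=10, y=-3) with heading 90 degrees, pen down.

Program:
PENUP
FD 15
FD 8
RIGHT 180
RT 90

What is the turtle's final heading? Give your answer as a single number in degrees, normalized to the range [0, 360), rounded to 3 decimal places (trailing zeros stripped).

Executing turtle program step by step:
Start: pos=(10,-3), heading=90, pen down
PU: pen up
FD 15: (10,-3) -> (10,12) [heading=90, move]
FD 8: (10,12) -> (10,20) [heading=90, move]
RT 180: heading 90 -> 270
RT 90: heading 270 -> 180
Final: pos=(10,20), heading=180, 0 segment(s) drawn

Answer: 180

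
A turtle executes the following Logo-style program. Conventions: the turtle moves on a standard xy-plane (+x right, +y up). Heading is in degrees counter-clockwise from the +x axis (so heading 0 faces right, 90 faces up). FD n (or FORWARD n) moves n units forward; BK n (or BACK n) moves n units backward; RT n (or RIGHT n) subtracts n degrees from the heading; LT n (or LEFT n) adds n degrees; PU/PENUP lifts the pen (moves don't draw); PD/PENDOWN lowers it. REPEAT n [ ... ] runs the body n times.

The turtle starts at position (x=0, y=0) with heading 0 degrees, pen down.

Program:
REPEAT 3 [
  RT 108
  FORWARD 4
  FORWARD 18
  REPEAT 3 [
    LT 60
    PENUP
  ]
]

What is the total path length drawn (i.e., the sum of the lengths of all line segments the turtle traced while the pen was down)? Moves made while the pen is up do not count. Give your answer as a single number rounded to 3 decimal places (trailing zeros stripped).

Answer: 22

Derivation:
Executing turtle program step by step:
Start: pos=(0,0), heading=0, pen down
REPEAT 3 [
  -- iteration 1/3 --
  RT 108: heading 0 -> 252
  FD 4: (0,0) -> (-1.236,-3.804) [heading=252, draw]
  FD 18: (-1.236,-3.804) -> (-6.798,-20.923) [heading=252, draw]
  REPEAT 3 [
    -- iteration 1/3 --
    LT 60: heading 252 -> 312
    PU: pen up
    -- iteration 2/3 --
    LT 60: heading 312 -> 12
    PU: pen up
    -- iteration 3/3 --
    LT 60: heading 12 -> 72
    PU: pen up
  ]
  -- iteration 2/3 --
  RT 108: heading 72 -> 324
  FD 4: (-6.798,-20.923) -> (-3.562,-23.274) [heading=324, move]
  FD 18: (-3.562,-23.274) -> (11,-33.855) [heading=324, move]
  REPEAT 3 [
    -- iteration 1/3 --
    LT 60: heading 324 -> 24
    PU: pen up
    -- iteration 2/3 --
    LT 60: heading 24 -> 84
    PU: pen up
    -- iteration 3/3 --
    LT 60: heading 84 -> 144
    PU: pen up
  ]
  -- iteration 3/3 --
  RT 108: heading 144 -> 36
  FD 4: (11,-33.855) -> (14.236,-31.503) [heading=36, move]
  FD 18: (14.236,-31.503) -> (28.798,-20.923) [heading=36, move]
  REPEAT 3 [
    -- iteration 1/3 --
    LT 60: heading 36 -> 96
    PU: pen up
    -- iteration 2/3 --
    LT 60: heading 96 -> 156
    PU: pen up
    -- iteration 3/3 --
    LT 60: heading 156 -> 216
    PU: pen up
  ]
]
Final: pos=(28.798,-20.923), heading=216, 2 segment(s) drawn

Segment lengths:
  seg 1: (0,0) -> (-1.236,-3.804), length = 4
  seg 2: (-1.236,-3.804) -> (-6.798,-20.923), length = 18
Total = 22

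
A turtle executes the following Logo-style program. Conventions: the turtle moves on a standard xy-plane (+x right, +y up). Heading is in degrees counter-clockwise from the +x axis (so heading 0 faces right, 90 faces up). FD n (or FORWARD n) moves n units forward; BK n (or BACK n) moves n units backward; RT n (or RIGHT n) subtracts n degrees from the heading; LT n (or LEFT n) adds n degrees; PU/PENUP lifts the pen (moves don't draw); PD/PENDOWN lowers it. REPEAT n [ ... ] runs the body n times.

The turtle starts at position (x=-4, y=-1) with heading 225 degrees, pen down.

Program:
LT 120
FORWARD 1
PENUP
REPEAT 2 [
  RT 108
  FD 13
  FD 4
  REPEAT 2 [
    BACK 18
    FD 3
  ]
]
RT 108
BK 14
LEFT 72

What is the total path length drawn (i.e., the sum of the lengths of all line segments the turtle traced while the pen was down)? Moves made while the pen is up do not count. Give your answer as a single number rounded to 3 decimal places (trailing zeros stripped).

Executing turtle program step by step:
Start: pos=(-4,-1), heading=225, pen down
LT 120: heading 225 -> 345
FD 1: (-4,-1) -> (-3.034,-1.259) [heading=345, draw]
PU: pen up
REPEAT 2 [
  -- iteration 1/2 --
  RT 108: heading 345 -> 237
  FD 13: (-3.034,-1.259) -> (-10.114,-12.162) [heading=237, move]
  FD 4: (-10.114,-12.162) -> (-12.293,-15.516) [heading=237, move]
  REPEAT 2 [
    -- iteration 1/2 --
    BK 18: (-12.293,-15.516) -> (-2.489,-0.42) [heading=237, move]
    FD 3: (-2.489,-0.42) -> (-4.123,-2.936) [heading=237, move]
    -- iteration 2/2 --
    BK 18: (-4.123,-2.936) -> (5.68,12.16) [heading=237, move]
    FD 3: (5.68,12.16) -> (4.046,9.644) [heading=237, move]
  ]
  -- iteration 2/2 --
  RT 108: heading 237 -> 129
  FD 13: (4.046,9.644) -> (-4.135,19.747) [heading=129, move]
  FD 4: (-4.135,19.747) -> (-6.652,22.855) [heading=129, move]
  REPEAT 2 [
    -- iteration 1/2 --
    BK 18: (-6.652,22.855) -> (4.676,8.867) [heading=129, move]
    FD 3: (4.676,8.867) -> (2.788,11.198) [heading=129, move]
    -- iteration 2/2 --
    BK 18: (2.788,11.198) -> (14.115,-2.79) [heading=129, move]
    FD 3: (14.115,-2.79) -> (12.227,-0.459) [heading=129, move]
  ]
]
RT 108: heading 129 -> 21
BK 14: (12.227,-0.459) -> (-0.843,-5.476) [heading=21, move]
LT 72: heading 21 -> 93
Final: pos=(-0.843,-5.476), heading=93, 1 segment(s) drawn

Segment lengths:
  seg 1: (-4,-1) -> (-3.034,-1.259), length = 1
Total = 1

Answer: 1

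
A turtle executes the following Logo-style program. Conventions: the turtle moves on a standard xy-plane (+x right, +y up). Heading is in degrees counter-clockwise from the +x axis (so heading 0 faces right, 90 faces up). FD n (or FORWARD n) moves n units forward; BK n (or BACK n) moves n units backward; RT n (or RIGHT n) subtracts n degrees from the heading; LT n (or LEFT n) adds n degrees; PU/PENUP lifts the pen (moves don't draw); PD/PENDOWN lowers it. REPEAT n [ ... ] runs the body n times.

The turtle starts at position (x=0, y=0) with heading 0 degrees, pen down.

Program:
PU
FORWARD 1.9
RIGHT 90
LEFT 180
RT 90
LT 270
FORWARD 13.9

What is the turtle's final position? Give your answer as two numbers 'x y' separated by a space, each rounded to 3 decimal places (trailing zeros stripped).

Executing turtle program step by step:
Start: pos=(0,0), heading=0, pen down
PU: pen up
FD 1.9: (0,0) -> (1.9,0) [heading=0, move]
RT 90: heading 0 -> 270
LT 180: heading 270 -> 90
RT 90: heading 90 -> 0
LT 270: heading 0 -> 270
FD 13.9: (1.9,0) -> (1.9,-13.9) [heading=270, move]
Final: pos=(1.9,-13.9), heading=270, 0 segment(s) drawn

Answer: 1.9 -13.9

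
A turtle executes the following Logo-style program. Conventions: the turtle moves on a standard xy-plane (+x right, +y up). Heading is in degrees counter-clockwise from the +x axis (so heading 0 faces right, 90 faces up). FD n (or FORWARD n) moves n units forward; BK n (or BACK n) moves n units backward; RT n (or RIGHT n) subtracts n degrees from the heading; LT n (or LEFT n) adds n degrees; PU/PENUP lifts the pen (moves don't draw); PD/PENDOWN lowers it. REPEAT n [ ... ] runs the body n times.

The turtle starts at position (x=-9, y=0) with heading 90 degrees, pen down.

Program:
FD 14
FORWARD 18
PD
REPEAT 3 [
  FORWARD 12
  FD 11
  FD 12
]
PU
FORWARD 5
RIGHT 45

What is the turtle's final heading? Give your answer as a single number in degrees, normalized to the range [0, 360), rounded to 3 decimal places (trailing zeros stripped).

Answer: 45

Derivation:
Executing turtle program step by step:
Start: pos=(-9,0), heading=90, pen down
FD 14: (-9,0) -> (-9,14) [heading=90, draw]
FD 18: (-9,14) -> (-9,32) [heading=90, draw]
PD: pen down
REPEAT 3 [
  -- iteration 1/3 --
  FD 12: (-9,32) -> (-9,44) [heading=90, draw]
  FD 11: (-9,44) -> (-9,55) [heading=90, draw]
  FD 12: (-9,55) -> (-9,67) [heading=90, draw]
  -- iteration 2/3 --
  FD 12: (-9,67) -> (-9,79) [heading=90, draw]
  FD 11: (-9,79) -> (-9,90) [heading=90, draw]
  FD 12: (-9,90) -> (-9,102) [heading=90, draw]
  -- iteration 3/3 --
  FD 12: (-9,102) -> (-9,114) [heading=90, draw]
  FD 11: (-9,114) -> (-9,125) [heading=90, draw]
  FD 12: (-9,125) -> (-9,137) [heading=90, draw]
]
PU: pen up
FD 5: (-9,137) -> (-9,142) [heading=90, move]
RT 45: heading 90 -> 45
Final: pos=(-9,142), heading=45, 11 segment(s) drawn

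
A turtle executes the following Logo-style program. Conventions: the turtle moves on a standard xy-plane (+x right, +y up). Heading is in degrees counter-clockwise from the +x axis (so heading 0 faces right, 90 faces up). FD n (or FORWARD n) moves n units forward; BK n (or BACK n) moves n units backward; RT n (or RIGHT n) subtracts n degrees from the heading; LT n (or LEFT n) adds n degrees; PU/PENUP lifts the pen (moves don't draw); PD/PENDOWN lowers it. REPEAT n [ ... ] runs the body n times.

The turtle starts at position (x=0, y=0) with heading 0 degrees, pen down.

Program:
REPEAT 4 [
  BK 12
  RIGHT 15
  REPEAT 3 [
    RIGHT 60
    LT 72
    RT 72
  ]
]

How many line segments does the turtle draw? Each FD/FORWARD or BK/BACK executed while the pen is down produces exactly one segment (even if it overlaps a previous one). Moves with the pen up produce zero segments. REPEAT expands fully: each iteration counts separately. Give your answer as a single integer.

Executing turtle program step by step:
Start: pos=(0,0), heading=0, pen down
REPEAT 4 [
  -- iteration 1/4 --
  BK 12: (0,0) -> (-12,0) [heading=0, draw]
  RT 15: heading 0 -> 345
  REPEAT 3 [
    -- iteration 1/3 --
    RT 60: heading 345 -> 285
    LT 72: heading 285 -> 357
    RT 72: heading 357 -> 285
    -- iteration 2/3 --
    RT 60: heading 285 -> 225
    LT 72: heading 225 -> 297
    RT 72: heading 297 -> 225
    -- iteration 3/3 --
    RT 60: heading 225 -> 165
    LT 72: heading 165 -> 237
    RT 72: heading 237 -> 165
  ]
  -- iteration 2/4 --
  BK 12: (-12,0) -> (-0.409,-3.106) [heading=165, draw]
  RT 15: heading 165 -> 150
  REPEAT 3 [
    -- iteration 1/3 --
    RT 60: heading 150 -> 90
    LT 72: heading 90 -> 162
    RT 72: heading 162 -> 90
    -- iteration 2/3 --
    RT 60: heading 90 -> 30
    LT 72: heading 30 -> 102
    RT 72: heading 102 -> 30
    -- iteration 3/3 --
    RT 60: heading 30 -> 330
    LT 72: heading 330 -> 42
    RT 72: heading 42 -> 330
  ]
  -- iteration 3/4 --
  BK 12: (-0.409,-3.106) -> (-10.801,2.894) [heading=330, draw]
  RT 15: heading 330 -> 315
  REPEAT 3 [
    -- iteration 1/3 --
    RT 60: heading 315 -> 255
    LT 72: heading 255 -> 327
    RT 72: heading 327 -> 255
    -- iteration 2/3 --
    RT 60: heading 255 -> 195
    LT 72: heading 195 -> 267
    RT 72: heading 267 -> 195
    -- iteration 3/3 --
    RT 60: heading 195 -> 135
    LT 72: heading 135 -> 207
    RT 72: heading 207 -> 135
  ]
  -- iteration 4/4 --
  BK 12: (-10.801,2.894) -> (-2.316,-5.591) [heading=135, draw]
  RT 15: heading 135 -> 120
  REPEAT 3 [
    -- iteration 1/3 --
    RT 60: heading 120 -> 60
    LT 72: heading 60 -> 132
    RT 72: heading 132 -> 60
    -- iteration 2/3 --
    RT 60: heading 60 -> 0
    LT 72: heading 0 -> 72
    RT 72: heading 72 -> 0
    -- iteration 3/3 --
    RT 60: heading 0 -> 300
    LT 72: heading 300 -> 12
    RT 72: heading 12 -> 300
  ]
]
Final: pos=(-2.316,-5.591), heading=300, 4 segment(s) drawn
Segments drawn: 4

Answer: 4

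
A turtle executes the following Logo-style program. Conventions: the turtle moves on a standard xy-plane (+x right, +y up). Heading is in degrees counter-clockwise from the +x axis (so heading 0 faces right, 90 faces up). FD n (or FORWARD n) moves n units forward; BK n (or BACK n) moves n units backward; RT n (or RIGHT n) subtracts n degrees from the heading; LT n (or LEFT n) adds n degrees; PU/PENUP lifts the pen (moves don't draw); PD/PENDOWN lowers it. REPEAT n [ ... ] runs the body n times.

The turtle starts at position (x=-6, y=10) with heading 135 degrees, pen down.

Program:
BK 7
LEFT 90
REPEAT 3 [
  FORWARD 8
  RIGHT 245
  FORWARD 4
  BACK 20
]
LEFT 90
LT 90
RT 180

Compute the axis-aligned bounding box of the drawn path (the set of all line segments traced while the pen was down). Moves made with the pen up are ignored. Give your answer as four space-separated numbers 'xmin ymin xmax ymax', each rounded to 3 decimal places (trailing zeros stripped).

Answer: -21.742 -13.81 0.329 10

Derivation:
Executing turtle program step by step:
Start: pos=(-6,10), heading=135, pen down
BK 7: (-6,10) -> (-1.05,5.05) [heading=135, draw]
LT 90: heading 135 -> 225
REPEAT 3 [
  -- iteration 1/3 --
  FD 8: (-1.05,5.05) -> (-6.707,-0.607) [heading=225, draw]
  RT 245: heading 225 -> 340
  FD 4: (-6.707,-0.607) -> (-2.948,-1.975) [heading=340, draw]
  BK 20: (-2.948,-1.975) -> (-21.742,4.866) [heading=340, draw]
  -- iteration 2/3 --
  FD 8: (-21.742,4.866) -> (-14.225,2.13) [heading=340, draw]
  RT 245: heading 340 -> 95
  FD 4: (-14.225,2.13) -> (-14.573,6.114) [heading=95, draw]
  BK 20: (-14.573,6.114) -> (-12.83,-13.81) [heading=95, draw]
  -- iteration 3/3 --
  FD 8: (-12.83,-13.81) -> (-13.527,-5.84) [heading=95, draw]
  RT 245: heading 95 -> 210
  FD 4: (-13.527,-5.84) -> (-16.992,-7.84) [heading=210, draw]
  BK 20: (-16.992,-7.84) -> (0.329,2.16) [heading=210, draw]
]
LT 90: heading 210 -> 300
LT 90: heading 300 -> 30
RT 180: heading 30 -> 210
Final: pos=(0.329,2.16), heading=210, 10 segment(s) drawn

Segment endpoints: x in {-21.742, -16.992, -14.573, -14.225, -13.527, -12.83, -6.707, -6, -2.948, -1.05, 0.329}, y in {-13.81, -7.84, -5.84, -1.975, -0.607, 2.13, 2.16, 4.866, 5.05, 6.114, 10}
xmin=-21.742, ymin=-13.81, xmax=0.329, ymax=10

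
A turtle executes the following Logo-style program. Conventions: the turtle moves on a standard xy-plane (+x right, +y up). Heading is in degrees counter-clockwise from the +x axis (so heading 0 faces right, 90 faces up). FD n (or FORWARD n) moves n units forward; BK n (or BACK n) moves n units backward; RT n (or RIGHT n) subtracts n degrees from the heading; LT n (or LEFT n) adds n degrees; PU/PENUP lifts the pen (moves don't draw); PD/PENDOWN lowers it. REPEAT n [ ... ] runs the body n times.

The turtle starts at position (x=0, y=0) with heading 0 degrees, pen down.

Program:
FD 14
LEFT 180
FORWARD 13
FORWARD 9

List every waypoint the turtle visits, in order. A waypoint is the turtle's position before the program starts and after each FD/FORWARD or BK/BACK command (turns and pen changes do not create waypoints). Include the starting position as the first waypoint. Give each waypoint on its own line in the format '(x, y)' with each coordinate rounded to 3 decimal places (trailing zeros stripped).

Executing turtle program step by step:
Start: pos=(0,0), heading=0, pen down
FD 14: (0,0) -> (14,0) [heading=0, draw]
LT 180: heading 0 -> 180
FD 13: (14,0) -> (1,0) [heading=180, draw]
FD 9: (1,0) -> (-8,0) [heading=180, draw]
Final: pos=(-8,0), heading=180, 3 segment(s) drawn
Waypoints (4 total):
(0, 0)
(14, 0)
(1, 0)
(-8, 0)

Answer: (0, 0)
(14, 0)
(1, 0)
(-8, 0)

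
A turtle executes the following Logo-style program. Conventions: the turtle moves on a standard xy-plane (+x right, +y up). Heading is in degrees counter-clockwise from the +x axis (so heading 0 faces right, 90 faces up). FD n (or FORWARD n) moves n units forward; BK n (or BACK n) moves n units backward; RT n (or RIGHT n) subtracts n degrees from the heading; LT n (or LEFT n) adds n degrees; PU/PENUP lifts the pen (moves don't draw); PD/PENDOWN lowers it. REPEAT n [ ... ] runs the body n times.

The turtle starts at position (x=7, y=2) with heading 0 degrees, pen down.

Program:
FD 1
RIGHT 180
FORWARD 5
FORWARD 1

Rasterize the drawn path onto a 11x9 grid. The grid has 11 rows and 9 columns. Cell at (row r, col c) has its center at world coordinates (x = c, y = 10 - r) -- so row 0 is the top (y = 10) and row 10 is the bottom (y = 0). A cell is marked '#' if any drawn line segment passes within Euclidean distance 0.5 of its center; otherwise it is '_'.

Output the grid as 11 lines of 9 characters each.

Answer: _________
_________
_________
_________
_________
_________
_________
_________
__#######
_________
_________

Derivation:
Segment 0: (7,2) -> (8,2)
Segment 1: (8,2) -> (3,2)
Segment 2: (3,2) -> (2,2)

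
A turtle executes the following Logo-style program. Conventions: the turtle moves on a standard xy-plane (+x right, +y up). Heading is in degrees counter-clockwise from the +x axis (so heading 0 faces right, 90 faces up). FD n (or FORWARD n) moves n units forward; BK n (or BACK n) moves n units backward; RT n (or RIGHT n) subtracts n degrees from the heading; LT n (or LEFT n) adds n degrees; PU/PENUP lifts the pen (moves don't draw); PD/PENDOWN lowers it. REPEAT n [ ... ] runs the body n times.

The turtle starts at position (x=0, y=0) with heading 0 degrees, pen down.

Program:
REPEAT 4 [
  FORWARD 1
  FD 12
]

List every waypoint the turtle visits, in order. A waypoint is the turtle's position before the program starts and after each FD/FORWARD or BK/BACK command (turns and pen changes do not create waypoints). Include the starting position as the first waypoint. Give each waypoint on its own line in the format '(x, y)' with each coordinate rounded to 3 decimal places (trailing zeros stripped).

Executing turtle program step by step:
Start: pos=(0,0), heading=0, pen down
REPEAT 4 [
  -- iteration 1/4 --
  FD 1: (0,0) -> (1,0) [heading=0, draw]
  FD 12: (1,0) -> (13,0) [heading=0, draw]
  -- iteration 2/4 --
  FD 1: (13,0) -> (14,0) [heading=0, draw]
  FD 12: (14,0) -> (26,0) [heading=0, draw]
  -- iteration 3/4 --
  FD 1: (26,0) -> (27,0) [heading=0, draw]
  FD 12: (27,0) -> (39,0) [heading=0, draw]
  -- iteration 4/4 --
  FD 1: (39,0) -> (40,0) [heading=0, draw]
  FD 12: (40,0) -> (52,0) [heading=0, draw]
]
Final: pos=(52,0), heading=0, 8 segment(s) drawn
Waypoints (9 total):
(0, 0)
(1, 0)
(13, 0)
(14, 0)
(26, 0)
(27, 0)
(39, 0)
(40, 0)
(52, 0)

Answer: (0, 0)
(1, 0)
(13, 0)
(14, 0)
(26, 0)
(27, 0)
(39, 0)
(40, 0)
(52, 0)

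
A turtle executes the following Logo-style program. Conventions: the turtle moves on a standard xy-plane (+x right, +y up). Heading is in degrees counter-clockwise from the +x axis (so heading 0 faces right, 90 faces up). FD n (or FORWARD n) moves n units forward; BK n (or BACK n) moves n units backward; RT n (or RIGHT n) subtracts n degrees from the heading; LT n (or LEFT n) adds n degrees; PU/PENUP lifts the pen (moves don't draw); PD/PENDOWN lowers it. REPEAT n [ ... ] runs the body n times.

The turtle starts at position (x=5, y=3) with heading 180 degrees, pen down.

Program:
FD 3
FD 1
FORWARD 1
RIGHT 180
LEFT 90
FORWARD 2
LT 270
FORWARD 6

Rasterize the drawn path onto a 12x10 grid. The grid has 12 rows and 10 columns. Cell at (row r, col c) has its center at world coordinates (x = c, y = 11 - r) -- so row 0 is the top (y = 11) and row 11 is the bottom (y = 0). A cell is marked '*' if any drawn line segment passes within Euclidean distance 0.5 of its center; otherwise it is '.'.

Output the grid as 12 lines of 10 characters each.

Answer: ..........
..........
..........
..........
..........
..........
*******...
*.........
******....
..........
..........
..........

Derivation:
Segment 0: (5,3) -> (2,3)
Segment 1: (2,3) -> (1,3)
Segment 2: (1,3) -> (0,3)
Segment 3: (0,3) -> (0,5)
Segment 4: (0,5) -> (6,5)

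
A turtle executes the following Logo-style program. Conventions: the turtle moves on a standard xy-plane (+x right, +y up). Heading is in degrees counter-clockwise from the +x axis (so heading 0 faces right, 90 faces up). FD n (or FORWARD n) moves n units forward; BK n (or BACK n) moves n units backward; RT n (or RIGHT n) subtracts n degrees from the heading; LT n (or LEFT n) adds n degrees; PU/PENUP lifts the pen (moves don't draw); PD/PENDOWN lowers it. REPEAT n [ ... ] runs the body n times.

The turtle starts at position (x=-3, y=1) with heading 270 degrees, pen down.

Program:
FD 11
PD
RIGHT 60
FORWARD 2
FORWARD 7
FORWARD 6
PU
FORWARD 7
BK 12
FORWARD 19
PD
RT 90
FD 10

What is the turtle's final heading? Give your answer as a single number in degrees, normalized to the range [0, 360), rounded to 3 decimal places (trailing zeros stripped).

Executing turtle program step by step:
Start: pos=(-3,1), heading=270, pen down
FD 11: (-3,1) -> (-3,-10) [heading=270, draw]
PD: pen down
RT 60: heading 270 -> 210
FD 2: (-3,-10) -> (-4.732,-11) [heading=210, draw]
FD 7: (-4.732,-11) -> (-10.794,-14.5) [heading=210, draw]
FD 6: (-10.794,-14.5) -> (-15.99,-17.5) [heading=210, draw]
PU: pen up
FD 7: (-15.99,-17.5) -> (-22.053,-21) [heading=210, move]
BK 12: (-22.053,-21) -> (-11.66,-15) [heading=210, move]
FD 19: (-11.66,-15) -> (-28.115,-24.5) [heading=210, move]
PD: pen down
RT 90: heading 210 -> 120
FD 10: (-28.115,-24.5) -> (-33.115,-15.84) [heading=120, draw]
Final: pos=(-33.115,-15.84), heading=120, 5 segment(s) drawn

Answer: 120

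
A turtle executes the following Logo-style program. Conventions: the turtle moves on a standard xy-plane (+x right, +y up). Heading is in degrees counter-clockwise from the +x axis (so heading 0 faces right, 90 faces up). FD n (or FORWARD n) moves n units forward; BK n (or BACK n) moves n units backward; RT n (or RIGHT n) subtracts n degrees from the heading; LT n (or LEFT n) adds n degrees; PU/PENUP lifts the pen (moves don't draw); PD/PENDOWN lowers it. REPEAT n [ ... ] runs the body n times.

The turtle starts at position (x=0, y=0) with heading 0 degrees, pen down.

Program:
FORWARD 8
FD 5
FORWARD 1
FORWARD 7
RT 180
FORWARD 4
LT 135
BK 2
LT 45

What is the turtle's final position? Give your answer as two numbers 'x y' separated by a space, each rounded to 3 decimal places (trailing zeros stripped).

Executing turtle program step by step:
Start: pos=(0,0), heading=0, pen down
FD 8: (0,0) -> (8,0) [heading=0, draw]
FD 5: (8,0) -> (13,0) [heading=0, draw]
FD 1: (13,0) -> (14,0) [heading=0, draw]
FD 7: (14,0) -> (21,0) [heading=0, draw]
RT 180: heading 0 -> 180
FD 4: (21,0) -> (17,0) [heading=180, draw]
LT 135: heading 180 -> 315
BK 2: (17,0) -> (15.586,1.414) [heading=315, draw]
LT 45: heading 315 -> 0
Final: pos=(15.586,1.414), heading=0, 6 segment(s) drawn

Answer: 15.586 1.414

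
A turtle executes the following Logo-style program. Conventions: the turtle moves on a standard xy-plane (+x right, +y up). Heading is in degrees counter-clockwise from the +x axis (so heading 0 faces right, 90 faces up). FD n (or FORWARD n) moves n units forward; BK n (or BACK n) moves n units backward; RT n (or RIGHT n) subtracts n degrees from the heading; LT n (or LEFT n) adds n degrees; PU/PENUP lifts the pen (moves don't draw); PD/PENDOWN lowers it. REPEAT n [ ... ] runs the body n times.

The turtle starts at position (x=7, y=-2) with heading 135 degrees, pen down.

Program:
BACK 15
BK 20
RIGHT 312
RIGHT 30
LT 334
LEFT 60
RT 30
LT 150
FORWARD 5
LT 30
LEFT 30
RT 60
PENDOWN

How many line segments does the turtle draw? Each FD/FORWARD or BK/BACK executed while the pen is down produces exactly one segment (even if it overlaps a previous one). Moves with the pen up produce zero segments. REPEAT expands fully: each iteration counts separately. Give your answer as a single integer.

Executing turtle program step by step:
Start: pos=(7,-2), heading=135, pen down
BK 15: (7,-2) -> (17.607,-12.607) [heading=135, draw]
BK 20: (17.607,-12.607) -> (31.749,-26.749) [heading=135, draw]
RT 312: heading 135 -> 183
RT 30: heading 183 -> 153
LT 334: heading 153 -> 127
LT 60: heading 127 -> 187
RT 30: heading 187 -> 157
LT 150: heading 157 -> 307
FD 5: (31.749,-26.749) -> (34.758,-30.742) [heading=307, draw]
LT 30: heading 307 -> 337
LT 30: heading 337 -> 7
RT 60: heading 7 -> 307
PD: pen down
Final: pos=(34.758,-30.742), heading=307, 3 segment(s) drawn
Segments drawn: 3

Answer: 3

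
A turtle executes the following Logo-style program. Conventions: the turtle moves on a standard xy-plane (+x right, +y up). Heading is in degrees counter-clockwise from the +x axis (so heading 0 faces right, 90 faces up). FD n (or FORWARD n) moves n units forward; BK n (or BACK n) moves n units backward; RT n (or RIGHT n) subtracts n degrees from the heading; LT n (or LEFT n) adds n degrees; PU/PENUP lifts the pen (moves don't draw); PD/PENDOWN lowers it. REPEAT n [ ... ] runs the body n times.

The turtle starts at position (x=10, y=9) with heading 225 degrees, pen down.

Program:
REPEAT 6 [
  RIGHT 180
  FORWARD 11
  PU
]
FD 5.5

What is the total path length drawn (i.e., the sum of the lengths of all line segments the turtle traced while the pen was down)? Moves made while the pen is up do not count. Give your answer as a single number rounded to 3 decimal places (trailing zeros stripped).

Answer: 11

Derivation:
Executing turtle program step by step:
Start: pos=(10,9), heading=225, pen down
REPEAT 6 [
  -- iteration 1/6 --
  RT 180: heading 225 -> 45
  FD 11: (10,9) -> (17.778,16.778) [heading=45, draw]
  PU: pen up
  -- iteration 2/6 --
  RT 180: heading 45 -> 225
  FD 11: (17.778,16.778) -> (10,9) [heading=225, move]
  PU: pen up
  -- iteration 3/6 --
  RT 180: heading 225 -> 45
  FD 11: (10,9) -> (17.778,16.778) [heading=45, move]
  PU: pen up
  -- iteration 4/6 --
  RT 180: heading 45 -> 225
  FD 11: (17.778,16.778) -> (10,9) [heading=225, move]
  PU: pen up
  -- iteration 5/6 --
  RT 180: heading 225 -> 45
  FD 11: (10,9) -> (17.778,16.778) [heading=45, move]
  PU: pen up
  -- iteration 6/6 --
  RT 180: heading 45 -> 225
  FD 11: (17.778,16.778) -> (10,9) [heading=225, move]
  PU: pen up
]
FD 5.5: (10,9) -> (6.111,5.111) [heading=225, move]
Final: pos=(6.111,5.111), heading=225, 1 segment(s) drawn

Segment lengths:
  seg 1: (10,9) -> (17.778,16.778), length = 11
Total = 11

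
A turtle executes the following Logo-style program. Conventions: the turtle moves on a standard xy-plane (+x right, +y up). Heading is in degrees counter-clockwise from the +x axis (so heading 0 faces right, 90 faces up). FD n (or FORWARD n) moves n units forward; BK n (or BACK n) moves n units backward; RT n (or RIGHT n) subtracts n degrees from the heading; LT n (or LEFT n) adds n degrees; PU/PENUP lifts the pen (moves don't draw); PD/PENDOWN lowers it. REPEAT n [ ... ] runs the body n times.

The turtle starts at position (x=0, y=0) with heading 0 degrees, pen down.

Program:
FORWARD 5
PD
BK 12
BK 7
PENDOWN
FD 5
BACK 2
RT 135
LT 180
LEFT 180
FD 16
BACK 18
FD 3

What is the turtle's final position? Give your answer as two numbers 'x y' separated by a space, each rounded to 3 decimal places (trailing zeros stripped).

Answer: -11.707 -0.707

Derivation:
Executing turtle program step by step:
Start: pos=(0,0), heading=0, pen down
FD 5: (0,0) -> (5,0) [heading=0, draw]
PD: pen down
BK 12: (5,0) -> (-7,0) [heading=0, draw]
BK 7: (-7,0) -> (-14,0) [heading=0, draw]
PD: pen down
FD 5: (-14,0) -> (-9,0) [heading=0, draw]
BK 2: (-9,0) -> (-11,0) [heading=0, draw]
RT 135: heading 0 -> 225
LT 180: heading 225 -> 45
LT 180: heading 45 -> 225
FD 16: (-11,0) -> (-22.314,-11.314) [heading=225, draw]
BK 18: (-22.314,-11.314) -> (-9.586,1.414) [heading=225, draw]
FD 3: (-9.586,1.414) -> (-11.707,-0.707) [heading=225, draw]
Final: pos=(-11.707,-0.707), heading=225, 8 segment(s) drawn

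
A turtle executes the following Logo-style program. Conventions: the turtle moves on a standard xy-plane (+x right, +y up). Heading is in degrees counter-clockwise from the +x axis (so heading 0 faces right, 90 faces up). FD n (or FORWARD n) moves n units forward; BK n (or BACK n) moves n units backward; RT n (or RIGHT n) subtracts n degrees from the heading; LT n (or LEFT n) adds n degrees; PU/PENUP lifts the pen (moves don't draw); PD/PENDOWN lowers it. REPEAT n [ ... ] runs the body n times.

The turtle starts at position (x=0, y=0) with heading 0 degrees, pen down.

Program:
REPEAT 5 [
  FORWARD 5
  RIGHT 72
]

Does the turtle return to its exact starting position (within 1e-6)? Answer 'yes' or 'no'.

Answer: yes

Derivation:
Executing turtle program step by step:
Start: pos=(0,0), heading=0, pen down
REPEAT 5 [
  -- iteration 1/5 --
  FD 5: (0,0) -> (5,0) [heading=0, draw]
  RT 72: heading 0 -> 288
  -- iteration 2/5 --
  FD 5: (5,0) -> (6.545,-4.755) [heading=288, draw]
  RT 72: heading 288 -> 216
  -- iteration 3/5 --
  FD 5: (6.545,-4.755) -> (2.5,-7.694) [heading=216, draw]
  RT 72: heading 216 -> 144
  -- iteration 4/5 --
  FD 5: (2.5,-7.694) -> (-1.545,-4.755) [heading=144, draw]
  RT 72: heading 144 -> 72
  -- iteration 5/5 --
  FD 5: (-1.545,-4.755) -> (0,0) [heading=72, draw]
  RT 72: heading 72 -> 0
]
Final: pos=(0,0), heading=0, 5 segment(s) drawn

Start position: (0, 0)
Final position: (0, 0)
Distance = 0; < 1e-6 -> CLOSED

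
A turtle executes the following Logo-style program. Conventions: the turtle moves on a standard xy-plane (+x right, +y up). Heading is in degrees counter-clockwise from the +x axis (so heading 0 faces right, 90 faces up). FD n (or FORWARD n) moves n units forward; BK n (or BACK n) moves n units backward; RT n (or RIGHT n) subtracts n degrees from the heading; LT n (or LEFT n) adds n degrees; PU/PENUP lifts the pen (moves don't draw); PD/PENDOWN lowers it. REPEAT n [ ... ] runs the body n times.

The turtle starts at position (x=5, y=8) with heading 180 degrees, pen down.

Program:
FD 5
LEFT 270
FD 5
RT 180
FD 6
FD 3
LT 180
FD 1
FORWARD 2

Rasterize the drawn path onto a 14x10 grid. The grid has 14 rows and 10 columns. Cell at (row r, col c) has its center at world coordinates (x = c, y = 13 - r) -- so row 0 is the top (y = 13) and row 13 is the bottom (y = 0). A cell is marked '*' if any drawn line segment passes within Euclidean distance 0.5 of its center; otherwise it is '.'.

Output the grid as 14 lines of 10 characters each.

Segment 0: (5,8) -> (0,8)
Segment 1: (0,8) -> (0,13)
Segment 2: (0,13) -> (0,7)
Segment 3: (0,7) -> (-0,4)
Segment 4: (-0,4) -> (0,5)
Segment 5: (0,5) -> (0,7)

Answer: *.........
*.........
*.........
*.........
*.........
******....
*.........
*.........
*.........
*.........
..........
..........
..........
..........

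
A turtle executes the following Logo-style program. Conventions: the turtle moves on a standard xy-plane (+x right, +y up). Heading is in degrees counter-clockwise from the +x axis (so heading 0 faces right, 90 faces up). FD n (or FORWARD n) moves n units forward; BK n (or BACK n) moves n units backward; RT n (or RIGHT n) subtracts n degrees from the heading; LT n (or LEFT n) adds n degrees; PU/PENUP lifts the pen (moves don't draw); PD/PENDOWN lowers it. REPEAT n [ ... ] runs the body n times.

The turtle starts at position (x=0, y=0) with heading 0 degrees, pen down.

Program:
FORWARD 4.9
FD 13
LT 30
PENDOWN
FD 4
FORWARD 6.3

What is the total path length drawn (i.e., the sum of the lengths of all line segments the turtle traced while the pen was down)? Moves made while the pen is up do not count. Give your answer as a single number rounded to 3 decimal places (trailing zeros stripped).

Executing turtle program step by step:
Start: pos=(0,0), heading=0, pen down
FD 4.9: (0,0) -> (4.9,0) [heading=0, draw]
FD 13: (4.9,0) -> (17.9,0) [heading=0, draw]
LT 30: heading 0 -> 30
PD: pen down
FD 4: (17.9,0) -> (21.364,2) [heading=30, draw]
FD 6.3: (21.364,2) -> (26.82,5.15) [heading=30, draw]
Final: pos=(26.82,5.15), heading=30, 4 segment(s) drawn

Segment lengths:
  seg 1: (0,0) -> (4.9,0), length = 4.9
  seg 2: (4.9,0) -> (17.9,0), length = 13
  seg 3: (17.9,0) -> (21.364,2), length = 4
  seg 4: (21.364,2) -> (26.82,5.15), length = 6.3
Total = 28.2

Answer: 28.2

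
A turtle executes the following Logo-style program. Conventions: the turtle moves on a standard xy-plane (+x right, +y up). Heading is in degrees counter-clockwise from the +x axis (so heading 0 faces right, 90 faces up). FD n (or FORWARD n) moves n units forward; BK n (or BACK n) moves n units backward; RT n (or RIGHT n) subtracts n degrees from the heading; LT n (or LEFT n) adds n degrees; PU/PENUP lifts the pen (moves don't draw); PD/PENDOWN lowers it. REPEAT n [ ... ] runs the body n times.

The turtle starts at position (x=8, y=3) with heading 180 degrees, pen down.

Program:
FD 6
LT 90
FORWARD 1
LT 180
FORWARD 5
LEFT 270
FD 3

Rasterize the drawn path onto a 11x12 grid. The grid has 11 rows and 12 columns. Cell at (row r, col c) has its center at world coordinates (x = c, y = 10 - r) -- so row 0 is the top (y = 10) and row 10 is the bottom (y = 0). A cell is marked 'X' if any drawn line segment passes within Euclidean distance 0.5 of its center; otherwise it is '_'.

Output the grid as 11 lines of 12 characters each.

Segment 0: (8,3) -> (2,3)
Segment 1: (2,3) -> (2,2)
Segment 2: (2,2) -> (2,7)
Segment 3: (2,7) -> (5,7)

Answer: ____________
____________
____________
__XXXX______
__X_________
__X_________
__X_________
__XXXXXXX___
__X_________
____________
____________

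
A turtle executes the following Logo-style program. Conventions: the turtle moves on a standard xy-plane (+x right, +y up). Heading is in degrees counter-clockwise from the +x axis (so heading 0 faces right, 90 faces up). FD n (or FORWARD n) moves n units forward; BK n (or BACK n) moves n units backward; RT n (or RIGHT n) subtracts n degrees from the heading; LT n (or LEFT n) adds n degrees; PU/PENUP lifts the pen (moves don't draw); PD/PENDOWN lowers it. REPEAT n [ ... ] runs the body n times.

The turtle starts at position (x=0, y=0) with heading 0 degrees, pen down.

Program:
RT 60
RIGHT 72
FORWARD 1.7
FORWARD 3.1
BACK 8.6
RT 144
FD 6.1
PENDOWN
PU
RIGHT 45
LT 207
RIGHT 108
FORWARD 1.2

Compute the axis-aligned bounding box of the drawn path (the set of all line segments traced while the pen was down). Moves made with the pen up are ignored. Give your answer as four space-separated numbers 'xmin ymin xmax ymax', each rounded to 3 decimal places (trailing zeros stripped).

Executing turtle program step by step:
Start: pos=(0,0), heading=0, pen down
RT 60: heading 0 -> 300
RT 72: heading 300 -> 228
FD 1.7: (0,0) -> (-1.138,-1.263) [heading=228, draw]
FD 3.1: (-1.138,-1.263) -> (-3.212,-3.567) [heading=228, draw]
BK 8.6: (-3.212,-3.567) -> (2.543,2.824) [heading=228, draw]
RT 144: heading 228 -> 84
FD 6.1: (2.543,2.824) -> (3.18,8.891) [heading=84, draw]
PD: pen down
PU: pen up
RT 45: heading 84 -> 39
LT 207: heading 39 -> 246
RT 108: heading 246 -> 138
FD 1.2: (3.18,8.891) -> (2.289,9.693) [heading=138, move]
Final: pos=(2.289,9.693), heading=138, 4 segment(s) drawn

Segment endpoints: x in {-3.212, -1.138, 0, 2.543, 3.18}, y in {-3.567, -1.263, 0, 2.824, 8.891}
xmin=-3.212, ymin=-3.567, xmax=3.18, ymax=8.891

Answer: -3.212 -3.567 3.18 8.891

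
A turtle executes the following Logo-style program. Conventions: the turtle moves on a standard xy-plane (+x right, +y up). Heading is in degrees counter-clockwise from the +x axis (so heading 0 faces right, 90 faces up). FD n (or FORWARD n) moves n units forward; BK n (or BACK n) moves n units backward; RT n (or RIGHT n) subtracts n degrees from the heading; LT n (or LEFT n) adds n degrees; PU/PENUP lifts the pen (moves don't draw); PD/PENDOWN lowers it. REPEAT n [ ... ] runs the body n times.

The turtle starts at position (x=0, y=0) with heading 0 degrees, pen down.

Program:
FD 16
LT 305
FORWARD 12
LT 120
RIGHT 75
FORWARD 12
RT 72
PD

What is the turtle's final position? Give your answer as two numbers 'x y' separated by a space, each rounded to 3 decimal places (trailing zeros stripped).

Executing turtle program step by step:
Start: pos=(0,0), heading=0, pen down
FD 16: (0,0) -> (16,0) [heading=0, draw]
LT 305: heading 0 -> 305
FD 12: (16,0) -> (22.883,-9.83) [heading=305, draw]
LT 120: heading 305 -> 65
RT 75: heading 65 -> 350
FD 12: (22.883,-9.83) -> (34.701,-11.914) [heading=350, draw]
RT 72: heading 350 -> 278
PD: pen down
Final: pos=(34.701,-11.914), heading=278, 3 segment(s) drawn

Answer: 34.701 -11.914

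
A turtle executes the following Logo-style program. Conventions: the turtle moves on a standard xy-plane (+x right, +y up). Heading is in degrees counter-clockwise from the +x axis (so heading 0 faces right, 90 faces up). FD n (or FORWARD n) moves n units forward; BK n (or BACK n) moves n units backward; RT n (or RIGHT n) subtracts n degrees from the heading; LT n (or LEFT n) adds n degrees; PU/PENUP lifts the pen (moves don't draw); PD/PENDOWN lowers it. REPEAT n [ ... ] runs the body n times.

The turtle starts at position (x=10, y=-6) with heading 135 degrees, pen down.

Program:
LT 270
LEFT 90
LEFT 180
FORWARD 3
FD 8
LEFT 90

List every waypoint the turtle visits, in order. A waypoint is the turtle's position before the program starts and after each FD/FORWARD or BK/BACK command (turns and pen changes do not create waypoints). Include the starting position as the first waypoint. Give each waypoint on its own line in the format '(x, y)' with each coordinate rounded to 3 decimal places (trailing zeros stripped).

Executing turtle program step by step:
Start: pos=(10,-6), heading=135, pen down
LT 270: heading 135 -> 45
LT 90: heading 45 -> 135
LT 180: heading 135 -> 315
FD 3: (10,-6) -> (12.121,-8.121) [heading=315, draw]
FD 8: (12.121,-8.121) -> (17.778,-13.778) [heading=315, draw]
LT 90: heading 315 -> 45
Final: pos=(17.778,-13.778), heading=45, 2 segment(s) drawn
Waypoints (3 total):
(10, -6)
(12.121, -8.121)
(17.778, -13.778)

Answer: (10, -6)
(12.121, -8.121)
(17.778, -13.778)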